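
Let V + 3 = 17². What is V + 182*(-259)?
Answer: -46852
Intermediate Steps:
V = 286 (V = -3 + 17² = -3 + 289 = 286)
V + 182*(-259) = 286 + 182*(-259) = 286 - 47138 = -46852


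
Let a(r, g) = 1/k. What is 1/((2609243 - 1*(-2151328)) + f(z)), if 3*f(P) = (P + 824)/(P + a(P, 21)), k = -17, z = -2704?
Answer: 137907/656516096857 ≈ 2.1006e-7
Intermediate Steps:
a(r, g) = -1/17 (a(r, g) = 1/(-17) = -1/17)
f(P) = (824 + P)/(3*(-1/17 + P)) (f(P) = ((P + 824)/(P - 1/17))/3 = ((824 + P)/(-1/17 + P))/3 = (824 + P)/(3*(-1/17 + P)))
1/((2609243 - 1*(-2151328)) + f(z)) = 1/((2609243 - 1*(-2151328)) + 17*(824 - 2704)/(3*(-1 + 17*(-2704)))) = 1/((2609243 + 2151328) + (17/3)*(-1880)/(-1 - 45968)) = 1/(4760571 + (17/3)*(-1880)/(-45969)) = 1/(4760571 + (17/3)*(-1/45969)*(-1880)) = 1/(4760571 + 31960/137907) = 1/(656516096857/137907) = 137907/656516096857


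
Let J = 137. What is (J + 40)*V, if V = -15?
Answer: -2655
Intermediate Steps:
(J + 40)*V = (137 + 40)*(-15) = 177*(-15) = -2655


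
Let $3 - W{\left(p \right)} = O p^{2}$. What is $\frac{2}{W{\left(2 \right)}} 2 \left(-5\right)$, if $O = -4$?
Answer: $- \frac{20}{19} \approx -1.0526$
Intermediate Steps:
$W{\left(p \right)} = 3 + 4 p^{2}$ ($W{\left(p \right)} = 3 - - 4 p^{2} = 3 + 4 p^{2}$)
$\frac{2}{W{\left(2 \right)}} 2 \left(-5\right) = \frac{2}{3 + 4 \cdot 2^{2}} \cdot 2 \left(-5\right) = \frac{2}{3 + 4 \cdot 4} \cdot 2 \left(-5\right) = \frac{2}{3 + 16} \cdot 2 \left(-5\right) = \frac{2}{19} \cdot 2 \left(-5\right) = \frac{4}{19} \left(-5\right) = - \frac{20}{19}$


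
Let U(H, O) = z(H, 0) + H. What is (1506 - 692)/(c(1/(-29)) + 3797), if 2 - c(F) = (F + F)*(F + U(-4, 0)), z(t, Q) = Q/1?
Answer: 684574/3194725 ≈ 0.21428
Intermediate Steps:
z(t, Q) = Q (z(t, Q) = Q*1 = Q)
U(H, O) = H (U(H, O) = 0 + H = H)
c(F) = 2 - 2*F*(-4 + F) (c(F) = 2 - (F + F)*(F - 4) = 2 - 2*F*(-4 + F))
(1506 - 692)/(c(1/(-29)) + 3797) = (1506 - 692)/((2 - 2*(1/(-29))**2 + 8/(-29)) + 3797) = 814/((2 - 2*(-1/29)**2 + 8*(-1/29)) + 3797) = 814/((2 - 2*1/841 - 8/29) + 3797) = 814/((2 - 2/841 - 8/29) + 3797) = 814/(1448/841 + 3797) = 814/(3194725/841) = 814*(841/3194725) = 684574/3194725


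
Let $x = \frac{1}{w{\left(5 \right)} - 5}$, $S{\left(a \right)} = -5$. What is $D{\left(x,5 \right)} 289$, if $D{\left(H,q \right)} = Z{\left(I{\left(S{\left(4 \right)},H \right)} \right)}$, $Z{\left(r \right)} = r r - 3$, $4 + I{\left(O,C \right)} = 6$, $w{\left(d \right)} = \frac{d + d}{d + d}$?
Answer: $289$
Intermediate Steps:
$w{\left(d \right)} = 1$ ($w{\left(d \right)} = \frac{2 d}{2 d} = 2 d \frac{1}{2 d} = 1$)
$x = - \frac{1}{4}$ ($x = \frac{1}{1 - 5} = \frac{1}{-4} = - \frac{1}{4} \approx -0.25$)
$I{\left(O,C \right)} = 2$ ($I{\left(O,C \right)} = -4 + 6 = 2$)
$Z{\left(r \right)} = -3 + r^{2}$ ($Z{\left(r \right)} = r^{2} - 3 = -3 + r^{2}$)
$D{\left(H,q \right)} = 1$ ($D{\left(H,q \right)} = -3 + 2^{2} = -3 + 4 = 1$)
$D{\left(x,5 \right)} 289 = 1 \cdot 289 = 289$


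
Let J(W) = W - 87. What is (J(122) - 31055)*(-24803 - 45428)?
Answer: 2178565620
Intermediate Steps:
J(W) = -87 + W
(J(122) - 31055)*(-24803 - 45428) = ((-87 + 122) - 31055)*(-24803 - 45428) = (35 - 31055)*(-70231) = -31020*(-70231) = 2178565620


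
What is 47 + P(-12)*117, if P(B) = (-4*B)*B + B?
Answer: -68749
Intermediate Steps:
P(B) = B - 4*B² (P(B) = -4*B² + B = B - 4*B²)
47 + P(-12)*117 = 47 - 12*(1 - 4*(-12))*117 = 47 - 12*(1 + 48)*117 = 47 - 12*49*117 = 47 - 588*117 = 47 - 68796 = -68749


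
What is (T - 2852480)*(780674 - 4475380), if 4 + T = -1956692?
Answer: 17768491422256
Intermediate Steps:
T = -1956696 (T = -4 - 1956692 = -1956696)
(T - 2852480)*(780674 - 4475380) = (-1956696 - 2852480)*(780674 - 4475380) = -4809176*(-3694706) = 17768491422256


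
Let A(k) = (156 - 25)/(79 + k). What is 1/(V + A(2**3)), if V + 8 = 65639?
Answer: 87/5710028 ≈ 1.5236e-5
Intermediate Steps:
V = 65631 (V = -8 + 65639 = 65631)
A(k) = 131/(79 + k)
1/(V + A(2**3)) = 1/(65631 + 131/(79 + 2**3)) = 1/(65631 + 131/(79 + 8)) = 1/(65631 + 131/87) = 1/(5710028/87) = 87/5710028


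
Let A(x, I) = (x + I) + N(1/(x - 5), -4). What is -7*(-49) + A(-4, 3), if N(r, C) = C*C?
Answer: 358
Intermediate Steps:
N(r, C) = C²
A(x, I) = 16 + I + x (A(x, I) = (x + I) + (-4)² = (I + x) + 16 = 16 + I + x)
-7*(-49) + A(-4, 3) = -7*(-49) + (16 + 3 - 4) = 343 + 15 = 358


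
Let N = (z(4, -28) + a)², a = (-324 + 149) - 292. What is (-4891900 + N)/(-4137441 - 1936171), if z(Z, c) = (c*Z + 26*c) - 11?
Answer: 788694/1518403 ≈ 0.51942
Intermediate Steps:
z(Z, c) = -11 + 26*c + Z*c (z(Z, c) = (Z*c + 26*c) - 11 = (26*c + Z*c) - 11 = -11 + 26*c + Z*c)
a = -467 (a = -175 - 292 = -467)
N = 1737124 (N = ((-11 + 26*(-28) + 4*(-28)) - 467)² = ((-11 - 728 - 112) - 467)² = (-851 - 467)² = (-1318)² = 1737124)
(-4891900 + N)/(-4137441 - 1936171) = (-4891900 + 1737124)/(-4137441 - 1936171) = -3154776/(-6073612) = -3154776*(-1/6073612) = 788694/1518403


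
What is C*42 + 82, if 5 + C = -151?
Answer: -6470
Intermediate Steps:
C = -156 (C = -5 - 151 = -156)
C*42 + 82 = -156*42 + 82 = -6552 + 82 = -6470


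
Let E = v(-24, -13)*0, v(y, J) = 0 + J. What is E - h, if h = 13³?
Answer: -2197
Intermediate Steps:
v(y, J) = J
E = 0 (E = -13*0 = 0)
h = 2197
E - h = 0 - 1*2197 = 0 - 2197 = -2197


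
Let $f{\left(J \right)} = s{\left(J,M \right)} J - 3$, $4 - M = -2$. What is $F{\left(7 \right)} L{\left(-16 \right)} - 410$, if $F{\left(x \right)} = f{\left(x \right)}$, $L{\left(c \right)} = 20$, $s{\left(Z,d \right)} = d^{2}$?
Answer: $4570$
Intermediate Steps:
$M = 6$ ($M = 4 - -2 = 4 + 2 = 6$)
$f{\left(J \right)} = -3 + 36 J$ ($f{\left(J \right)} = 6^{2} J - 3 = 36 J - 3 = -3 + 36 J$)
$F{\left(x \right)} = -3 + 36 x$
$F{\left(7 \right)} L{\left(-16 \right)} - 410 = \left(-3 + 36 \cdot 7\right) 20 - 410 = \left(-3 + 252\right) 20 - 410 = 249 \cdot 20 - 410 = 4980 - 410 = 4570$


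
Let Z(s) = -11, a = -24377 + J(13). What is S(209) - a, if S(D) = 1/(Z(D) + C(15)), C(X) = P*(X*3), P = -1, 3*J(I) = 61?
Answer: 4091917/168 ≈ 24357.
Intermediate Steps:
J(I) = 61/3 (J(I) = (⅓)*61 = 61/3)
a = -73070/3 (a = -24377 + 61/3 = -73070/3 ≈ -24357.)
C(X) = -3*X (C(X) = -X*3 = -3*X)
S(D) = -1/56 (S(D) = 1/(-11 - 3*15) = 1/(-11 - 45) = 1/(-56) = -1/56)
S(209) - a = -1/56 - 1*(-73070/3) = -1/56 + 73070/3 = 4091917/168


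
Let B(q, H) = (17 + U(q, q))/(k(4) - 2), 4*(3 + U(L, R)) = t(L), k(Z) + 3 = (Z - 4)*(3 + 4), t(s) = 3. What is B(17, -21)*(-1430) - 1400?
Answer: 5637/2 ≈ 2818.5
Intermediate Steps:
k(Z) = -31 + 7*Z (k(Z) = -3 + (Z - 4)*(3 + 4) = -3 + (-4 + Z)*7 = -3 + (-28 + 7*Z) = -31 + 7*Z)
U(L, R) = -9/4 (U(L, R) = -3 + (¼)*3 = -3 + ¾ = -9/4)
B(q, H) = -59/20 (B(q, H) = (17 - 9/4)/((-31 + 7*4) - 2) = 59/(4*((-31 + 28) - 2)) = 59/(4*(-3 - 2)) = (59/4)/(-5) = (59/4)*(-⅕) = -59/20)
B(17, -21)*(-1430) - 1400 = -59/20*(-1430) - 1400 = 8437/2 - 1400 = 5637/2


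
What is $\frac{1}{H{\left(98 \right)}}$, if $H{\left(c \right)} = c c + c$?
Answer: $\frac{1}{9702} \approx 0.00010307$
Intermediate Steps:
$H{\left(c \right)} = c + c^{2}$ ($H{\left(c \right)} = c^{2} + c = c + c^{2}$)
$\frac{1}{H{\left(98 \right)}} = \frac{1}{98 \left(1 + 98\right)} = \frac{1}{98 \cdot 99} = \frac{1}{9702}$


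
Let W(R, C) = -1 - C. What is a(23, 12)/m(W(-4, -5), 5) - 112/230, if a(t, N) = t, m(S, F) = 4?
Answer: 2421/460 ≈ 5.2630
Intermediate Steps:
a(23, 12)/m(W(-4, -5), 5) - 112/230 = 23/4 - 112/230 = 23*(¼) - 112*1/230 = 23/4 - 56/115 = 2421/460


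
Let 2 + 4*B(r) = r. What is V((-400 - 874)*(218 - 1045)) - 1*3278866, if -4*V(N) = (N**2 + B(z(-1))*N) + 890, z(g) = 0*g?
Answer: -1110081335159/4 ≈ -2.7752e+11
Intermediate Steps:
z(g) = 0
B(r) = -1/2 + r/4
V(N) = -445/2 - N**2/4 + N/8 (V(N) = -((N**2 + (-1/2 + (1/4)*0)*N) + 890)/4 = -((N**2 + (-1/2 + 0)*N) + 890)/4 = -((N**2 - N/2) + 890)/4 = -(890 + N**2 - N/2)/4 = -445/2 - N**2/4 + N/8)
V((-400 - 874)*(218 - 1045)) - 1*3278866 = (-445/2 - (-400 - 874)**2*(218 - 1045)**2/4 + ((-400 - 874)*(218 - 1045))/8) - 1*3278866 = (-445/2 - (-1274*(-827))**2/4 + (-1274*(-827))/8) - 3278866 = (-445/2 - 1/4*1053598**2 + (1/8)*1053598) - 3278866 = (-445/2 - 1/4*1110068745604 + 526799/4) - 3278866 = (-445/2 - 277517186401 + 526799/4) - 3278866 = -1110068219695/4 - 3278866 = -1110081335159/4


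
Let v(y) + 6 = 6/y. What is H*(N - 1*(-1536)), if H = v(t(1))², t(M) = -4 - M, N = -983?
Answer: 716688/25 ≈ 28668.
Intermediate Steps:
v(y) = -6 + 6/y
H = 1296/25 (H = (-6 + 6/(-4 - 1*1))² = (-6 + 6/(-4 - 1))² = (-6 + 6/(-5))² = (-6 + 6*(-⅕))² = (-6 - 6/5)² = (-36/5)² = 1296/25 ≈ 51.840)
H*(N - 1*(-1536)) = 1296*(-983 - 1*(-1536))/25 = 1296*(-983 + 1536)/25 = (1296/25)*553 = 716688/25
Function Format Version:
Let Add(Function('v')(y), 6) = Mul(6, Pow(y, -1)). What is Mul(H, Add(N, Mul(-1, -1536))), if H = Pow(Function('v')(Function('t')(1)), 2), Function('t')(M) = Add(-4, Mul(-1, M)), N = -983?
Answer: Rational(716688, 25) ≈ 28668.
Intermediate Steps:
Function('v')(y) = Add(-6, Mul(6, Pow(y, -1)))
H = Rational(1296, 25) (H = Pow(Add(-6, Mul(6, Pow(Add(-4, Mul(-1, 1)), -1))), 2) = Pow(Add(-6, Mul(6, Pow(Add(-4, -1), -1))), 2) = Pow(Add(-6, Mul(6, Pow(-5, -1))), 2) = Pow(Add(-6, Mul(6, Rational(-1, 5))), 2) = Pow(Add(-6, Rational(-6, 5)), 2) = Pow(Rational(-36, 5), 2) = Rational(1296, 25) ≈ 51.840)
Mul(H, Add(N, Mul(-1, -1536))) = Mul(Rational(1296, 25), Add(-983, Mul(-1, -1536))) = Mul(Rational(1296, 25), Add(-983, 1536)) = Mul(Rational(1296, 25), 553) = Rational(716688, 25)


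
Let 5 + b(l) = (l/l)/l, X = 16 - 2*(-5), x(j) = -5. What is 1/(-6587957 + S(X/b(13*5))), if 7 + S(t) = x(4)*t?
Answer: -162/1067245943 ≈ -1.5179e-7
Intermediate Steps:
X = 26 (X = 16 + 10 = 26)
b(l) = -5 + 1/l (b(l) = -5 + (l/l)/l = -5 + 1/l)
S(t) = -7 - 5*t
1/(-6587957 + S(X/b(13*5))) = 1/(-6587957 + (-7 - 130/(-5 + 1/(13*5)))) = 1/(-6587957 + (-7 - 130/(-5 + 1/65))) = 1/(-6587957 + (-7 - 130/(-324/65))) = 1/(-6587957 + (-7 - 130*(-65)/324)) = 1/(-6587957 + (-7 - 5*(-845/162))) = 1/(-6587957 + (-7 + 4225/162)) = 1/(-6587957 + 3091/162) = 1/(-1067245943/162) = -162/1067245943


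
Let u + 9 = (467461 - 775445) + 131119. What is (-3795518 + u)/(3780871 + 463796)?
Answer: -3972392/4244667 ≈ -0.93585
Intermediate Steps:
u = -176874 (u = -9 + ((467461 - 775445) + 131119) = -9 + (-307984 + 131119) = -9 - 176865 = -176874)
(-3795518 + u)/(3780871 + 463796) = (-3795518 - 176874)/(3780871 + 463796) = -3972392/4244667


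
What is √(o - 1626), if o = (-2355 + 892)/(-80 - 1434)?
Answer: I*√3724895714/1514 ≈ 40.312*I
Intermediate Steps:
o = 1463/1514 (o = -1463/(-1514) = -1463*(-1/1514) = 1463/1514 ≈ 0.96631)
√(o - 1626) = √(1463/1514 - 1626) = √(-2460301/1514) = I*√3724895714/1514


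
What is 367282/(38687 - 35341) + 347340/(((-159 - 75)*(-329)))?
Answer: 350449663/3066609 ≈ 114.28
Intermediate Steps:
367282/(38687 - 35341) + 347340/(((-159 - 75)*(-329))) = 367282/3346 + 347340/((-234*(-329))) = 367282*(1/3346) + 347340/76986 = 183641/1673 + 347340*(1/76986) = 183641/1673 + 8270/1833 = 350449663/3066609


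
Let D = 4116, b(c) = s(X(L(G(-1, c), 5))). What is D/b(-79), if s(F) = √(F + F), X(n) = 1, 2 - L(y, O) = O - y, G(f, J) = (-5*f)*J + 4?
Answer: 2058*√2 ≈ 2910.5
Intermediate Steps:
G(f, J) = 4 - 5*J*f (G(f, J) = -5*J*f + 4 = 4 - 5*J*f)
L(y, O) = 2 + y - O (L(y, O) = 2 - (O - y) = 2 + (y - O) = 2 + y - O)
s(F) = √2*√F (s(F) = √(2*F) = √2*√F)
b(c) = √2 (b(c) = √2*√1 = √2*1 = √2)
D/b(-79) = 4116/(√2) = 4116*(√2/2) = 2058*√2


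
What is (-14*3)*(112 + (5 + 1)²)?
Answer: -6216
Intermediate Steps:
(-14*3)*(112 + (5 + 1)²) = -42*(112 + 6²) = -42*(112 + 36) = -42*148 = -6216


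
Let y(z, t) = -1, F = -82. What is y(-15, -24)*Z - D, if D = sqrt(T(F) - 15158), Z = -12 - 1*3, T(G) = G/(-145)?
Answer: 15 - 2*I*sqrt(79671265)/145 ≈ 15.0 - 123.12*I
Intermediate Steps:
T(G) = -G/145 (T(G) = G*(-1/145) = -G/145)
Z = -15 (Z = -12 - 3 = -15)
D = 2*I*sqrt(79671265)/145 (D = sqrt(-1/145*(-82) - 15158) = sqrt(82/145 - 15158) = sqrt(-2197828/145) = 2*I*sqrt(79671265)/145 ≈ 123.12*I)
y(-15, -24)*Z - D = -1*(-15) - 2*I*sqrt(79671265)/145 = 15 - 2*I*sqrt(79671265)/145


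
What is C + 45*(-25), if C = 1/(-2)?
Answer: -2251/2 ≈ -1125.5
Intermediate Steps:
C = -1/2 ≈ -0.50000
C + 45*(-25) = -1/2 + 45*(-25) = -1/2 - 1125 = -2251/2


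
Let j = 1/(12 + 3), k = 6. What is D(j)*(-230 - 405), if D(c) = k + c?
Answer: -11557/3 ≈ -3852.3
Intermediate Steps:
j = 1/15 ≈ 0.066667
D(c) = 6 + c
D(j)*(-230 - 405) = (6 + 1/15)*(-230 - 405) = (91/15)*(-635) = -11557/3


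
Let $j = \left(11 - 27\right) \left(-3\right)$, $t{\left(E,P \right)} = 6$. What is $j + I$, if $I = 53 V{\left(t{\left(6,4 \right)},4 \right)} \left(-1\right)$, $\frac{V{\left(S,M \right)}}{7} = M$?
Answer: $-1436$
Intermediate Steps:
$V{\left(S,M \right)} = 7 M$
$j = 48$ ($j = \left(-16\right) \left(-3\right) = 48$)
$I = -1484$ ($I = 53 \cdot 7 \cdot 4 \left(-1\right) = 53 \cdot 28 \left(-1\right) = 1484 \left(-1\right) = -1484$)
$j + I = 48 - 1484 = -1436$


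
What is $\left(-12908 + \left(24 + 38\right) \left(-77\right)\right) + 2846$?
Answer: $-14836$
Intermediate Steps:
$\left(-12908 + \left(24 + 38\right) \left(-77\right)\right) + 2846 = \left(-12908 + 62 \left(-77\right)\right) + 2846 = \left(-12908 - 4774\right) + 2846 = -17682 + 2846 = -14836$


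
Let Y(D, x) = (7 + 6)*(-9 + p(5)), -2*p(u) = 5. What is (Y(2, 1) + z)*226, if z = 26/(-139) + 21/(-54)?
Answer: -42430370/1251 ≈ -33917.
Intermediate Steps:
p(u) = -5/2 (p(u) = -½*5 = -5/2)
z = -1441/2502 (z = 26*(-1/139) + 21*(-1/54) = -26/139 - 7/18 = -1441/2502 ≈ -0.57594)
Y(D, x) = -299/2 (Y(D, x) = (7 + 6)*(-9 - 5/2) = 13*(-23/2) = -299/2)
(Y(2, 1) + z)*226 = (-299/2 - 1441/2502)*226 = -187745/1251*226 = -42430370/1251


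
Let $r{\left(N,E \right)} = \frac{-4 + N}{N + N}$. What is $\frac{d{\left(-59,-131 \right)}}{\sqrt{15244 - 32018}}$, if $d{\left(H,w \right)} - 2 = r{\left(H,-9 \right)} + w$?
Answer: $\frac{15159 i \sqrt{16774}}{1979332} \approx 0.99191 i$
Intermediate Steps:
$r{\left(N,E \right)} = \frac{-4 + N}{2 N}$
$d{\left(H,w \right)} = 2 + w + \frac{-4 + H}{2 H}$ ($d{\left(H,w \right)} = 2 + \left(\frac{-4 + H}{2 H} + w\right) = 2 + \left(w + \frac{-4 + H}{2 H}\right) = 2 + w + \frac{-4 + H}{2 H}$)
$\frac{d{\left(-59,-131 \right)}}{\sqrt{15244 - 32018}} = \frac{\frac{5}{2} - 131 - \frac{2}{-59}}{\sqrt{15244 - 32018}} = \frac{\frac{5}{2} - 131 - - \frac{2}{59}}{\sqrt{-16774}} = \frac{\frac{5}{2} - 131 + \frac{2}{59}}{i \sqrt{16774}} = - \frac{15159 \left(- \frac{i \sqrt{16774}}{16774}\right)}{118} = \frac{15159 i \sqrt{16774}}{1979332}$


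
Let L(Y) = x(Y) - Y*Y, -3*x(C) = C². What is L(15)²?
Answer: 90000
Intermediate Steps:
x(C) = -C²/3
L(Y) = -4*Y²/3 (L(Y) = -Y²/3 - Y*Y = -Y²/3 - Y² = -4*Y²/3)
L(15)² = (-4/3*15²)² = (-4/3*225)² = (-300)² = 90000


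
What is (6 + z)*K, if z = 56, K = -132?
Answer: -8184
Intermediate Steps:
(6 + z)*K = (6 + 56)*(-132) = 62*(-132) = -8184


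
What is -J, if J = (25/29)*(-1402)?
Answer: 35050/29 ≈ 1208.6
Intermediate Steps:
J = -35050/29 (J = (25*(1/29))*(-1402) = (25/29)*(-1402) = -35050/29 ≈ -1208.6)
-J = -1*(-35050/29) = 35050/29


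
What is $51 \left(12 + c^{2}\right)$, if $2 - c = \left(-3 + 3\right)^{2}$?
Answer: $816$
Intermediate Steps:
$c = 2$ ($c = 2 - \left(-3 + 3\right)^{2} = 2 - 0^{2} = 2 - 0 = 2 + 0 = 2$)
$51 \left(12 + c^{2}\right) = 51 \left(12 + 2^{2}\right) = 51 \left(12 + 4\right) = 51 \cdot 16 = 816$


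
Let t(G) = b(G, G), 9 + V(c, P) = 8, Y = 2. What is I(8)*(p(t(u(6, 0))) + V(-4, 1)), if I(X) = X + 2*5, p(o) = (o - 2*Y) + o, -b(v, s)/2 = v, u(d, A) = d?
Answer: -522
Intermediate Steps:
b(v, s) = -2*v
V(c, P) = -1 (V(c, P) = -9 + 8 = -1)
t(G) = -2*G
p(o) = -4 + 2*o (p(o) = (o - 2*2) + o = (o - 4) + o = (-4 + o) + o = -4 + 2*o)
I(X) = 10 + X (I(X) = X + 10 = 10 + X)
I(8)*(p(t(u(6, 0))) + V(-4, 1)) = (10 + 8)*((-4 + 2*(-2*6)) - 1) = 18*((-4 + 2*(-12)) - 1) = 18*((-4 - 24) - 1) = 18*(-28 - 1) = 18*(-29) = -522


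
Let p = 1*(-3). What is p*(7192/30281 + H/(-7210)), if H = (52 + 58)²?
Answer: 94363734/21832601 ≈ 4.3222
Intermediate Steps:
p = -3
H = 12100 (H = 110² = 12100)
p*(7192/30281 + H/(-7210)) = -3*(7192/30281 + 12100/(-7210)) = -3*(7192*(1/30281) + 12100*(-1/7210)) = -3*(7192/30281 - 1210/721) = -3*(-31454578/21832601) = 94363734/21832601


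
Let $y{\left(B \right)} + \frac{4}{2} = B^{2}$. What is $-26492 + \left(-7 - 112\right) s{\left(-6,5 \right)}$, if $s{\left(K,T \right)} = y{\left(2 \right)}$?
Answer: $-26730$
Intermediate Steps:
$y{\left(B \right)} = -2 + B^{2}$
$s{\left(K,T \right)} = 2$ ($s{\left(K,T \right)} = -2 + 2^{2} = -2 + 4 = 2$)
$-26492 + \left(-7 - 112\right) s{\left(-6,5 \right)} = -26492 + \left(-7 - 112\right) 2 = -26492 - 238 = -26730$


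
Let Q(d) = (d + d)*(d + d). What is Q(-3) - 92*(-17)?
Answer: 1600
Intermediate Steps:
Q(d) = 4*d**2 (Q(d) = (2*d)*(2*d) = 4*d**2)
Q(-3) - 92*(-17) = 4*(-3)**2 - 92*(-17) = 4*9 + 1564 = 36 + 1564 = 1600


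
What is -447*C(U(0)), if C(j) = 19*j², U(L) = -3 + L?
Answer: -76437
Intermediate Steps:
-447*C(U(0)) = -8493*(-3 + 0)² = -8493*(-3)² = -8493*9 = -447*171 = -76437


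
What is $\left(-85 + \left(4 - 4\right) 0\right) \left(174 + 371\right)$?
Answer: $-46325$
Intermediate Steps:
$\left(-85 + \left(4 - 4\right) 0\right) \left(174 + 371\right) = \left(-85 + 0 \cdot 0\right) 545 = \left(-85 + 0\right) 545 = \left(-85\right) 545 = -46325$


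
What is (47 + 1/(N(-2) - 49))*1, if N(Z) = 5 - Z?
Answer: 1973/42 ≈ 46.976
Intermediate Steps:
(47 + 1/(N(-2) - 49))*1 = (47 + 1/((5 - 1*(-2)) - 49))*1 = (47 + 1/((5 + 2) - 49))*1 = (47 + 1/(7 - 49))*1 = (47 + 1/(-42))*1 = (47 - 1/42)*1 = (1973/42)*1 = 1973/42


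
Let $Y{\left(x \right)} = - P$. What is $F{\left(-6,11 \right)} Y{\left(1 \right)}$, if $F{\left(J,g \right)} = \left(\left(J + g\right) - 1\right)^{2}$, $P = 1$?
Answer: $-16$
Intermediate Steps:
$F{\left(J,g \right)} = \left(-1 + J + g\right)^{2}$
$Y{\left(x \right)} = -1$ ($Y{\left(x \right)} = \left(-1\right) 1 = -1$)
$F{\left(-6,11 \right)} Y{\left(1 \right)} = \left(-1 - 6 + 11\right)^{2} \left(-1\right) = 4^{2} \left(-1\right) = 16 \left(-1\right) = -16$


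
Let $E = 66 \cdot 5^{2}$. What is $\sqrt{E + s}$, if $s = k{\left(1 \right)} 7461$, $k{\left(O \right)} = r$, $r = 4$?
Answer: $\sqrt{31494} \approx 177.47$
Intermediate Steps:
$k{\left(O \right)} = 4$
$s = 29844$ ($s = 4 \cdot 7461 = 29844$)
$E = 1650$ ($E = 66 \cdot 25 = 1650$)
$\sqrt{E + s} = \sqrt{1650 + 29844} = \sqrt{31494}$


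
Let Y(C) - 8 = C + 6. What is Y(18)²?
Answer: 1024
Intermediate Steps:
Y(C) = 14 + C (Y(C) = 8 + (C + 6) = 8 + (6 + C) = 14 + C)
Y(18)² = (14 + 18)² = 32² = 1024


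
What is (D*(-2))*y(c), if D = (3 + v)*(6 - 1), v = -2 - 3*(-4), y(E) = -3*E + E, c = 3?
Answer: 780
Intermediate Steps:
y(E) = -2*E
v = 10 (v = -2 + 12 = 10)
D = 65 (D = (3 + 10)*(6 - 1) = 13*5 = 65)
(D*(-2))*y(c) = (65*(-2))*(-2*3) = -130*(-6) = 780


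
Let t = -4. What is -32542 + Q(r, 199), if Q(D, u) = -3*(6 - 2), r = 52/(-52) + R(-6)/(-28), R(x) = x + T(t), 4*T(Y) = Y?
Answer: -32554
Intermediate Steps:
T(Y) = Y/4
R(x) = -1 + x (R(x) = x + (1/4)*(-4) = x - 1 = -1 + x)
r = -3/4 (r = 52/(-52) + (-1 - 6)/(-28) = 52*(-1/52) - 7*(-1/28) = -1 + 1/4 = -3/4 ≈ -0.75000)
Q(D, u) = -12 (Q(D, u) = -3*4 = -12)
-32542 + Q(r, 199) = -32542 - 12 = -32554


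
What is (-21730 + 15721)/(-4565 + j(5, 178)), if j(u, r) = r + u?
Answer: 6009/4382 ≈ 1.3713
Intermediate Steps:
(-21730 + 15721)/(-4565 + j(5, 178)) = (-21730 + 15721)/(-4565 + (178 + 5)) = -6009/(-4565 + 183) = -6009/(-4382) = -6009*(-1/4382) = 6009/4382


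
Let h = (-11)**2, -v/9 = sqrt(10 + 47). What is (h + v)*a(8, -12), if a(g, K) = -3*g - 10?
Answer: -4114 + 306*sqrt(57) ≈ -1803.8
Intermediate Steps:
a(g, K) = -10 - 3*g
v = -9*sqrt(57) (v = -9*sqrt(10 + 47) = -9*sqrt(57) ≈ -67.948)
h = 121
(h + v)*a(8, -12) = (121 - 9*sqrt(57))*(-10 - 3*8) = (121 - 9*sqrt(57))*(-10 - 24) = (121 - 9*sqrt(57))*(-34) = -4114 + 306*sqrt(57)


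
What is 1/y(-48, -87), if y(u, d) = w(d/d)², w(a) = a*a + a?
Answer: ¼ ≈ 0.25000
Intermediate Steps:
w(a) = a + a² (w(a) = a² + a = a + a²)
y(u, d) = 4 (y(u, d) = ((d/d)*(1 + d/d))² = (1*(1 + 1))² = (1*2)² = 2² = 4)
1/y(-48, -87) = 1/4 = ¼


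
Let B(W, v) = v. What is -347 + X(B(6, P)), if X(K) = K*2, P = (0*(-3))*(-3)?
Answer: -347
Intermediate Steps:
P = 0 (P = 0*(-3) = 0)
X(K) = 2*K
-347 + X(B(6, P)) = -347 + 2*0 = -347 + 0 = -347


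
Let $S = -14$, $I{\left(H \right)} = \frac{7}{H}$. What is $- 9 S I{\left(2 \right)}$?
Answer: $441$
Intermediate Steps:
$- 9 S I{\left(2 \right)} = \left(-9\right) \left(-14\right) \frac{7}{2} = 126 \cdot 7 \cdot \frac{1}{2} = 126 \cdot \frac{7}{2} = 441$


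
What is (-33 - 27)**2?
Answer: 3600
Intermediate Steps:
(-33 - 27)**2 = (-60)**2 = 3600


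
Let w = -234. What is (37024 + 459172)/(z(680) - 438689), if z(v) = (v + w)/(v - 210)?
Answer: -29151515/25772923 ≈ -1.1311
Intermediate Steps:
z(v) = (-234 + v)/(-210 + v) (z(v) = (v - 234)/(v - 210) = (-234 + v)/(-210 + v))
(37024 + 459172)/(z(680) - 438689) = (37024 + 459172)/((-234 + 680)/(-210 + 680) - 438689) = 496196/(446/470 - 438689) = 496196/((1/470)*446 - 438689) = 496196/(223/235 - 438689) = 496196/(-103091692/235) = 496196*(-235/103091692) = -29151515/25772923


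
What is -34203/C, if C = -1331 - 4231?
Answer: 11401/1854 ≈ 6.1494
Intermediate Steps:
C = -5562
-34203/C = -34203/(-5562) = -34203*(-1/5562) = 11401/1854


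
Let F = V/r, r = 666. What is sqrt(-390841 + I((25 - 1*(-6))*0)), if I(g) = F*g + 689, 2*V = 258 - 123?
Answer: 2*I*sqrt(97538) ≈ 624.62*I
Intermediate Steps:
V = 135/2 (V = (258 - 123)/2 = (1/2)*135 = 135/2 ≈ 67.500)
F = 15/148 (F = (135/2)/666 = (135/2)*(1/666) = 15/148 ≈ 0.10135)
I(g) = 689 + 15*g/148 (I(g) = 15*g/148 + 689 = 689 + 15*g/148)
sqrt(-390841 + I((25 - 1*(-6))*0)) = sqrt(-390841 + (689 + 15*((25 - 1*(-6))*0)/148)) = sqrt(-390841 + (689 + 15*((25 + 6)*0)/148)) = sqrt(-390841 + (689 + 15*(31*0)/148)) = sqrt(-390841 + (689 + (15/148)*0)) = sqrt(-390841 + (689 + 0)) = sqrt(-390841 + 689) = sqrt(-390152) = 2*I*sqrt(97538)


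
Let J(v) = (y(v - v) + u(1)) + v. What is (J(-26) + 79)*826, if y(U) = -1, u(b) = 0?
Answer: 42952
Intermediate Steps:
J(v) = -1 + v (J(v) = (-1 + 0) + v = -1 + v)
(J(-26) + 79)*826 = ((-1 - 26) + 79)*826 = (-27 + 79)*826 = 52*826 = 42952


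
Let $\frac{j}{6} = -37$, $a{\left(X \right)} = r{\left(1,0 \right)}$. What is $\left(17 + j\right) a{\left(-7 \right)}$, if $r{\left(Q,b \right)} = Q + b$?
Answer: $-205$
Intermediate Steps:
$a{\left(X \right)} = 1$ ($a{\left(X \right)} = 1 + 0 = 1$)
$j = -222$ ($j = 6 \left(-37\right) = -222$)
$\left(17 + j\right) a{\left(-7 \right)} = \left(17 - 222\right) 1 = \left(-205\right) 1 = -205$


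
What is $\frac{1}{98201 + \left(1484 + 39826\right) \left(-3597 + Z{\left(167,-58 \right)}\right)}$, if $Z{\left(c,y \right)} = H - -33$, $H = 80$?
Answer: $- \frac{1}{143825839} \approx -6.9529 \cdot 10^{-9}$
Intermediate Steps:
$Z{\left(c,y \right)} = 113$ ($Z{\left(c,y \right)} = 80 - -33 = 80 + 33 = 113$)
$\frac{1}{98201 + \left(1484 + 39826\right) \left(-3597 + Z{\left(167,-58 \right)}\right)} = \frac{1}{98201 + \left(1484 + 39826\right) \left(-3597 + 113\right)} = \frac{1}{98201 + 41310 \left(-3484\right)} = \frac{1}{98201 - 143924040} = \frac{1}{-143825839} = - \frac{1}{143825839}$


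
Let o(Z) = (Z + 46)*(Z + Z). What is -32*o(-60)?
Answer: -53760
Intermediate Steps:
o(Z) = 2*Z*(46 + Z) (o(Z) = (46 + Z)*(2*Z) = 2*Z*(46 + Z))
-32*o(-60) = -64*(-60)*(46 - 60) = -64*(-60)*(-14) = -32*1680 = -53760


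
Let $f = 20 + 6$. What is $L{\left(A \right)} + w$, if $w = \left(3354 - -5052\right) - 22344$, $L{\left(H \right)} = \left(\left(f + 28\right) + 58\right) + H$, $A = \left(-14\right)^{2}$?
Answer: $-13630$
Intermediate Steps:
$f = 26$
$A = 196$
$L{\left(H \right)} = 112 + H$ ($L{\left(H \right)} = \left(\left(26 + 28\right) + 58\right) + H = \left(54 + 58\right) + H = 112 + H$)
$w = -13938$ ($w = \left(3354 + 5052\right) - 22344 = 8406 - 22344 = -13938$)
$L{\left(A \right)} + w = \left(112 + 196\right) - 13938 = 308 - 13938 = -13630$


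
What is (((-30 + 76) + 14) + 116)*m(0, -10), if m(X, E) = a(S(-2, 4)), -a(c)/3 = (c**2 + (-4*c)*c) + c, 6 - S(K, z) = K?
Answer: 97152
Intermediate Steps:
S(K, z) = 6 - K
a(c) = -3*c + 9*c**2 (a(c) = -3*((c**2 + (-4*c)*c) + c) = -3*((c**2 - 4*c**2) + c) = -3*(-3*c**2 + c) = -3*(c - 3*c**2) = -3*c + 9*c**2)
m(X, E) = 552 (m(X, E) = 3*(6 - 1*(-2))*(-1 + 3*(6 - 1*(-2))) = 3*(6 + 2)*(-1 + 3*(6 + 2)) = 3*8*(-1 + 3*8) = 3*8*(-1 + 24) = 3*8*23 = 552)
(((-30 + 76) + 14) + 116)*m(0, -10) = (((-30 + 76) + 14) + 116)*552 = ((46 + 14) + 116)*552 = (60 + 116)*552 = 176*552 = 97152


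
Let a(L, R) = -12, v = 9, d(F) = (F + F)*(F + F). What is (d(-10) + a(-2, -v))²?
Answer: 150544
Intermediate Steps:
d(F) = 4*F² (d(F) = (2*F)*(2*F) = 4*F²)
(d(-10) + a(-2, -v))² = (4*(-10)² - 12)² = (4*100 - 12)² = (400 - 12)² = 388² = 150544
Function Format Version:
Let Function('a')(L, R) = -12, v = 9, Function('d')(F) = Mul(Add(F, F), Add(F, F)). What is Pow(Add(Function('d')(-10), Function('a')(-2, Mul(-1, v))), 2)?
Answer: 150544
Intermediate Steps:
Function('d')(F) = Mul(4, Pow(F, 2)) (Function('d')(F) = Mul(Mul(2, F), Mul(2, F)) = Mul(4, Pow(F, 2)))
Pow(Add(Function('d')(-10), Function('a')(-2, Mul(-1, v))), 2) = Pow(Add(Mul(4, Pow(-10, 2)), -12), 2) = Pow(Add(Mul(4, 100), -12), 2) = Pow(Add(400, -12), 2) = Pow(388, 2) = 150544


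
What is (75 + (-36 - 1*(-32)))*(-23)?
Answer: -1633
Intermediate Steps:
(75 + (-36 - 1*(-32)))*(-23) = (75 + (-36 + 32))*(-23) = (75 - 4)*(-23) = 71*(-23) = -1633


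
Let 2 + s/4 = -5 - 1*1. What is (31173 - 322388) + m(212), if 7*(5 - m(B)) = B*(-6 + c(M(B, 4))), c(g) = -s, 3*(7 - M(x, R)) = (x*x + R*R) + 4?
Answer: -2043982/7 ≈ -2.9200e+5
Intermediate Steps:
s = -32 (s = -8 + 4*(-5 - 1*1) = -8 + 4*(-5 - 1) = -8 + 4*(-6) = -8 - 24 = -32)
M(x, R) = 17/3 - R²/3 - x²/3 (M(x, R) = 7 - ((x*x + R*R) + 4)/3 = 7 - ((x² + R²) + 4)/3 = 7 - ((R² + x²) + 4)/3 = 7 - (4 + R² + x²)/3 = 7 + (-4/3 - R²/3 - x²/3) = 17/3 - R²/3 - x²/3)
c(g) = 32 (c(g) = -1*(-32) = 32)
m(B) = 5 - 26*B/7 (m(B) = 5 - B*(-6 + 32)/7 = 5 - B*26/7 = 5 - 26*B/7)
(31173 - 322388) + m(212) = (31173 - 322388) + (5 - 26/7*212) = -291215 + (5 - 5512/7) = -291215 - 5477/7 = -2043982/7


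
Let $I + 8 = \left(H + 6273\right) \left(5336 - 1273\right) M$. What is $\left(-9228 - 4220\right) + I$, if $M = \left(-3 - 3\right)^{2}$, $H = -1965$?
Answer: $630109088$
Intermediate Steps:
$M = 36$ ($M = \left(-6\right)^{2} = 36$)
$I = 630122536$ ($I = -8 + \left(-1965 + 6273\right) \left(5336 - 1273\right) 36 = -8 + 4308 \cdot 4063 \cdot 36 = -8 + 17503404 \cdot 36 = -8 + 630122544 = 630122536$)
$\left(-9228 - 4220\right) + I = \left(-9228 - 4220\right) + 630122536 = -13448 + 630122536 = 630109088$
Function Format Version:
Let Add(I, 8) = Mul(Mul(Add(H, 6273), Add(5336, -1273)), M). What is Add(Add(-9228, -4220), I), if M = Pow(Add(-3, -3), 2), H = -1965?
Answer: 630109088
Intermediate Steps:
M = 36 (M = Pow(-6, 2) = 36)
I = 630122536 (I = Add(-8, Mul(Mul(Add(-1965, 6273), Add(5336, -1273)), 36)) = Add(-8, Mul(Mul(4308, 4063), 36)) = Add(-8, Mul(17503404, 36)) = Add(-8, 630122544) = 630122536)
Add(Add(-9228, -4220), I) = Add(Add(-9228, -4220), 630122536) = Add(-13448, 630122536) = 630109088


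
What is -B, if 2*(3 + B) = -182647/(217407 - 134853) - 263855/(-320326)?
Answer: 48847363219/13222096302 ≈ 3.6944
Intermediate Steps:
B = -48847363219/13222096302 (B = -3 + (-182647/(217407 - 134853) - 263855/(-320326))/2 = -3 + (-182647/82554 - 263855*(-1/320326))/2 = -3 + (-182647*1/82554 + 263855/320326)/2 = -3 + (-182647/82554 + 263855/320326)/2 = -3 + (½)*(-9181074313/6611048151) = -3 - 9181074313/13222096302 = -48847363219/13222096302 ≈ -3.6944)
-B = -1*(-48847363219/13222096302) = 48847363219/13222096302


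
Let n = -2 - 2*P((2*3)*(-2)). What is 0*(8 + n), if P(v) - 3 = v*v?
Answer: 0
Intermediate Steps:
P(v) = 3 + v² (P(v) = 3 + v*v = 3 + v²)
n = -296 (n = -2 - 2*(3 + ((2*3)*(-2))²) = -2 - 2*(3 + (6*(-2))²) = -2 - 2*(3 + (-12)²) = -2 - 2*(3 + 144) = -2 - 2*147 = -2 - 294 = -296)
0*(8 + n) = 0*(8 - 296) = 0*(-288) = 0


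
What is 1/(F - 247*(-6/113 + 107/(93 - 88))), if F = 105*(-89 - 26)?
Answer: -565/9801442 ≈ -5.7645e-5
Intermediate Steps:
F = -12075 (F = 105*(-115) = -12075)
1/(F - 247*(-6/113 + 107/(93 - 88))) = 1/(-12075 - 247*(-6/113 + 107/(93 - 88))) = 1/(-12075 - 247*(-6*1/113 + 107/5)) = 1/(-12075 - 247*(-6/113 + 107*(⅕))) = 1/(-12075 - 247*(-6/113 + 107/5)) = 1/(-12075 - 247*12061/565) = 1/(-12075 - 2979067/565) = 1/(-9801442/565) = -565/9801442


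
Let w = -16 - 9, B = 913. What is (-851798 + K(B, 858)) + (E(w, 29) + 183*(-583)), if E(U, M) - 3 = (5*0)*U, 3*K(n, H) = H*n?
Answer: -697366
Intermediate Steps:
w = -25
K(n, H) = H*n/3 (K(n, H) = (H*n)/3 = H*n/3)
E(U, M) = 3 (E(U, M) = 3 + (5*0)*U = 3 + 0*U = 3 + 0 = 3)
(-851798 + K(B, 858)) + (E(w, 29) + 183*(-583)) = (-851798 + (1/3)*858*913) + (3 + 183*(-583)) = (-851798 + 261118) + (3 - 106689) = -590680 - 106686 = -697366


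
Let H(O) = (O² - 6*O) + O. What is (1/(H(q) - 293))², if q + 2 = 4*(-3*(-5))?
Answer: 1/7733961 ≈ 1.2930e-7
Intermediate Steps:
q = 58 (q = -2 + 4*(-3*(-5)) = -2 + 4*15 = -2 + 60 = 58)
H(O) = O² - 5*O
(1/(H(q) - 293))² = (1/(58*(-5 + 58) - 293))² = (1/(58*53 - 293))² = (1/(3074 - 293))² = (1/2781)² = 1/7733961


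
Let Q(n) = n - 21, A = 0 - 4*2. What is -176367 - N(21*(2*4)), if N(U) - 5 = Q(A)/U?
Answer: -29630467/168 ≈ -1.7637e+5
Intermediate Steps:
A = -8 (A = 0 - 8 = -8)
Q(n) = -21 + n
N(U) = 5 - 29/U (N(U) = 5 + (-21 - 8)/U = 5 - 29/U)
-176367 - N(21*(2*4)) = -176367 - (5 - 29/(21*(2*4))) = -176367 - (5 - 29/(21*8)) = -176367 - (5 - 29/168) = -176367 - 1*811/168 = -176367 - 811/168 = -29630467/168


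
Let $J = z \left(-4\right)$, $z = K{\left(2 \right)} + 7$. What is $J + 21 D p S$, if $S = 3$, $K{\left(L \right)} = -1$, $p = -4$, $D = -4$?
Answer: $984$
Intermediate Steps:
$z = 6$ ($z = -1 + 7 = 6$)
$J = -24$ ($J = 6 \left(-4\right) = -24$)
$J + 21 D p S = -24 + 21 \left(-4\right) \left(-4\right) 3 = -24 + 21 \cdot 16 \cdot 3 = -24 + 21 \cdot 48 = -24 + 1008 = 984$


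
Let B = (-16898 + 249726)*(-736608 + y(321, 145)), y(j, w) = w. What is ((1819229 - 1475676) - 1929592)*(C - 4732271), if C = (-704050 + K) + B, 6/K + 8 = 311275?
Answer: 84653876696134358010671/311267 ≈ 2.7197e+17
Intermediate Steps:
K = 6/311267 (K = 6/(-8 + 311275) = 6/311267 ≈ 1.9276e-5)
B = -171469207364 (B = (-16898 + 249726)*(-736608 + 145) = 232828*(-736463) = -171469207364)
C = -53372924916101532/311267 (C = (-704050 + 6/311267) - 171469207364 = -219147531344/311267 - 171469207364 = -53372924916101532/311267 ≈ -1.7147e+11)
((1819229 - 1475676) - 1929592)*(C - 4732271) = ((1819229 - 1475676) - 1929592)*(-53372924916101532/311267 - 4732271) = (343553 - 1929592)*(-53374397915898889/311267) = -1586039*(-53374397915898889/311267) = 84653876696134358010671/311267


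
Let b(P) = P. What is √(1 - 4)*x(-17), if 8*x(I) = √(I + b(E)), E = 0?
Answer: -√51/8 ≈ -0.89268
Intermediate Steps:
x(I) = √I/8 (x(I) = √(I + 0)/8 = √I/8)
√(1 - 4)*x(-17) = √(1 - 4)*(√(-17)/8) = √(-3)*((I*√17)/8) = (I*√3)*(I*√17/8) = -√51/8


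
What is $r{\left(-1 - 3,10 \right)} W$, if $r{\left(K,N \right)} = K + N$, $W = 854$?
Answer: $5124$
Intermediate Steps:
$r{\left(-1 - 3,10 \right)} W = \left(\left(-1 - 3\right) + 10\right) 854 = \left(-4 + 10\right) 854 = 6 \cdot 854 = 5124$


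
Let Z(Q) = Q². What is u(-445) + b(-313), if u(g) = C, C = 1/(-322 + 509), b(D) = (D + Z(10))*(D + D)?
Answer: 24934207/187 ≈ 1.3334e+5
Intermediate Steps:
b(D) = 2*D*(100 + D) (b(D) = (D + 10²)*(D + D) = (D + 100)*(2*D) = (100 + D)*(2*D) = 2*D*(100 + D))
C = 1/187 ≈ 0.0053476
u(g) = 1/187
u(-445) + b(-313) = 1/187 + 2*(-313)*(100 - 313) = 1/187 + 2*(-313)*(-213) = 1/187 + 133338 = 24934207/187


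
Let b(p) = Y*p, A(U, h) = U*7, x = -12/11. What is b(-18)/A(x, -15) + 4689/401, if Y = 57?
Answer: 819927/5614 ≈ 146.05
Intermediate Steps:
x = -12/11 (x = -12*1/11 = -12/11 ≈ -1.0909)
A(U, h) = 7*U
b(p) = 57*p
b(-18)/A(x, -15) + 4689/401 = (57*(-18))/((7*(-12/11))) + 4689/401 = -1026/(-84/11) + 4689*(1/401) = -1026*(-11/84) + 4689/401 = 1881/14 + 4689/401 = 819927/5614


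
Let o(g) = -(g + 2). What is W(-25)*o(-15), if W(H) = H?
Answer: -325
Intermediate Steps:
o(g) = -2 - g (o(g) = -(2 + g) = -2 - g)
W(-25)*o(-15) = -25*(-2 - 1*(-15)) = -25*(-2 + 15) = -25*13 = -325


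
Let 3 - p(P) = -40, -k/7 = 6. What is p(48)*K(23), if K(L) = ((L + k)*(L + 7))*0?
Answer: 0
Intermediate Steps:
k = -42 (k = -7*6 = -42)
p(P) = 43 (p(P) = 3 - 1*(-40) = 3 + 40 = 43)
K(L) = 0 (K(L) = ((L - 42)*(L + 7))*0 = ((-42 + L)*(7 + L))*0 = 0)
p(48)*K(23) = 43*0 = 0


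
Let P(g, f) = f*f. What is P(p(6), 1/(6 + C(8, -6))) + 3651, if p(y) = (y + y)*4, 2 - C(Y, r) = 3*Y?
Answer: 934657/256 ≈ 3651.0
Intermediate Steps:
C(Y, r) = 2 - 3*Y
p(y) = 8*y (p(y) = (2*y)*4 = 8*y)
P(g, f) = f**2
P(p(6), 1/(6 + C(8, -6))) + 3651 = (1/(6 + (2 - 3*8)))**2 + 3651 = (1/(6 + (2 - 24)))**2 + 3651 = (1/(6 - 22))**2 + 3651 = (1/(-16))**2 + 3651 = (-1/16)**2 + 3651 = 1/256 + 3651 = 934657/256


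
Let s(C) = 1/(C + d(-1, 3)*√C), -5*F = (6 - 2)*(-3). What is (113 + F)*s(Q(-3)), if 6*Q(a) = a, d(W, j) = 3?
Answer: -1154/95 - 3462*I*√2/95 ≈ -12.147 - 51.537*I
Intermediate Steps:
F = 12/5 (F = -(6 - 2)*(-3)/5 = -4*(-3)/5 = -⅕*(-12) = 12/5 ≈ 2.4000)
Q(a) = a/6
s(C) = 1/(C + 3*√C)
(113 + F)*s(Q(-3)) = (113 + 12/5)/((⅙)*(-3) + 3*√((⅙)*(-3))) = 577/(5*(-½ + 3*√(-½))) = 577/(5*(-½ + 3*(I*√2/2))) = 577/(5*(-½ + 3*I*√2/2))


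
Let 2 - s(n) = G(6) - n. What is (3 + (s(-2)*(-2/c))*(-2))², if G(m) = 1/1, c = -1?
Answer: 49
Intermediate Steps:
G(m) = 1
s(n) = 1 + n (s(n) = 2 - (1 - n) = 2 + (-1 + n) = 1 + n)
(3 + (s(-2)*(-2/c))*(-2))² = (3 + ((1 - 2)*(-2/(-1)))*(-2))² = (3 - (-2)*(-1)*(-2))² = (3 - 1*2*(-2))² = (3 - 2*(-2))² = (3 + 4)² = 7² = 49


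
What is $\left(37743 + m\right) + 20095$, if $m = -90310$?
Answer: $-32472$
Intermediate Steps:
$\left(37743 + m\right) + 20095 = \left(37743 - 90310\right) + 20095 = -52567 + 20095 = -32472$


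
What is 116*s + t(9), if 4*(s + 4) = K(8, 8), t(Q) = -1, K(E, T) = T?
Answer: -233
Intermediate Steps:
s = -2 (s = -4 + (¼)*8 = -4 + 2 = -2)
116*s + t(9) = 116*(-2) - 1 = -232 - 1 = -233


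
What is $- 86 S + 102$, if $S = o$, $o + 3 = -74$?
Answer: $6724$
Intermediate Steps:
$o = -77$ ($o = -3 - 74 = -77$)
$S = -77$
$- 86 S + 102 = \left(-86\right) \left(-77\right) + 102 = 6622 + 102 = 6724$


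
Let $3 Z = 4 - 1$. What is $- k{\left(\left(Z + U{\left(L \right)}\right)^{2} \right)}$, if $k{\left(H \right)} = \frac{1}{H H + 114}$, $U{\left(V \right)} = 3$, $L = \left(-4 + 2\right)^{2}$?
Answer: $- \frac{1}{370} \approx -0.0027027$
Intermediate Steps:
$L = 4$ ($L = \left(-2\right)^{2} = 4$)
$Z = 1$ ($Z = \frac{4 - 1}{3} = \frac{1}{3} \cdot 3 = 1$)
$k{\left(H \right)} = \frac{1}{114 + H^{2}}$ ($k{\left(H \right)} = \frac{1}{H^{2} + 114} = \frac{1}{114 + H^{2}}$)
$- k{\left(\left(Z + U{\left(L \right)}\right)^{2} \right)} = - \frac{1}{114 + \left(\left(1 + 3\right)^{2}\right)^{2}} = - \frac{1}{114 + \left(4^{2}\right)^{2}} = - \frac{1}{114 + 16^{2}} = - \frac{1}{114 + 256} = - \frac{1}{370}$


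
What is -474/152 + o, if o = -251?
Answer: -19313/76 ≈ -254.12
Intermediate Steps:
-474/152 + o = -474/152 - 251 = (1/152)*(-474) - 251 = -237/76 - 251 = -19313/76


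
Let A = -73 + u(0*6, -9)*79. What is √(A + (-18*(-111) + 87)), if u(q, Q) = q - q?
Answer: 2*√503 ≈ 44.855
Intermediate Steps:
u(q, Q) = 0
A = -73 (A = -73 + 0*79 = -73 + 0 = -73)
√(A + (-18*(-111) + 87)) = √(-73 + (-18*(-111) + 87)) = √(-73 + (1998 + 87)) = √(-73 + 2085) = √2012 = 2*√503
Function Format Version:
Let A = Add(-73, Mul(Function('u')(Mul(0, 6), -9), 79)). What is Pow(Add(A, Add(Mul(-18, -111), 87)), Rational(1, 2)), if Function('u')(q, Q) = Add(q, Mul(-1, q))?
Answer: Mul(2, Pow(503, Rational(1, 2))) ≈ 44.855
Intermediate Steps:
Function('u')(q, Q) = 0
A = -73 (A = Add(-73, Mul(0, 79)) = Add(-73, 0) = -73)
Pow(Add(A, Add(Mul(-18, -111), 87)), Rational(1, 2)) = Pow(Add(-73, Add(Mul(-18, -111), 87)), Rational(1, 2)) = Pow(Add(-73, Add(1998, 87)), Rational(1, 2)) = Pow(Add(-73, 2085), Rational(1, 2)) = Pow(2012, Rational(1, 2)) = Mul(2, Pow(503, Rational(1, 2)))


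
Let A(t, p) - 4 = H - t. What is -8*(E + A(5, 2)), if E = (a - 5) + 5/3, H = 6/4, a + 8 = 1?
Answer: 236/3 ≈ 78.667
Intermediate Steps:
a = -7 (a = -8 + 1 = -7)
H = 3/2 (H = 6*(1/4) = 3/2 ≈ 1.5000)
E = -31/3 (E = (-7 - 5) + 5/3 = -12 + 5*(1/3) = -12 + 5/3 = -31/3 ≈ -10.333)
A(t, p) = 11/2 - t (A(t, p) = 4 + (3/2 - t) = 11/2 - t)
-8*(E + A(5, 2)) = -8*(-31/3 + (11/2 - 1*5)) = -8*(-31/3 + (11/2 - 5)) = -8*(-31/3 + 1/2) = -8*(-59/6) = 236/3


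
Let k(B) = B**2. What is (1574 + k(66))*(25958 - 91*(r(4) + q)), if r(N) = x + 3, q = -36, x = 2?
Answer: 170659470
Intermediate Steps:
r(N) = 5 (r(N) = 2 + 3 = 5)
(1574 + k(66))*(25958 - 91*(r(4) + q)) = (1574 + 66**2)*(25958 - 91*(5 - 36)) = (1574 + 4356)*(25958 - 91*(-31)) = 5930*(25958 + 2821) = 5930*28779 = 170659470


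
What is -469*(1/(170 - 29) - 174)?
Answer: 11505977/141 ≈ 81603.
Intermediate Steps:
-469*(1/(170 - 29) - 174) = -469*(1/141 - 174) = -469*(-24533/141) = 11505977/141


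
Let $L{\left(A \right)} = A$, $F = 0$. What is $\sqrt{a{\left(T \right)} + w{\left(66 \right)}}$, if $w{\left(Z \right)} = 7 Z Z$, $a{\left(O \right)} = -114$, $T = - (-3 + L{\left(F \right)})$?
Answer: $\sqrt{30378} \approx 174.29$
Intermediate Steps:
$T = 3$ ($T = - (-3 + 0) = \left(-1\right) \left(-3\right) = 3$)
$w{\left(Z \right)} = 7 Z^{2}$
$\sqrt{a{\left(T \right)} + w{\left(66 \right)}} = \sqrt{-114 + 7 \cdot 66^{2}} = \sqrt{-114 + 7 \cdot 4356} = \sqrt{-114 + 30492} = \sqrt{30378}$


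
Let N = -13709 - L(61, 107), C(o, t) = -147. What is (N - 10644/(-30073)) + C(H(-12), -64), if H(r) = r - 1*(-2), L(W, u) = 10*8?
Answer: -419086684/30073 ≈ -13936.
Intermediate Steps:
L(W, u) = 80
H(r) = 2 + r (H(r) = r + 2 = 2 + r)
N = -13789 (N = -13709 - 1*80 = -13709 - 80 = -13789)
(N - 10644/(-30073)) + C(H(-12), -64) = (-13789 - 10644/(-30073)) - 147 = (-13789 - 10644*(-1/30073)) - 147 = (-13789 + 10644/30073) - 147 = -414665953/30073 - 147 = -419086684/30073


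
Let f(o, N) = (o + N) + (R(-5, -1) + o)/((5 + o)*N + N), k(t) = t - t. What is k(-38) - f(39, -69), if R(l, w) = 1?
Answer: 18638/621 ≈ 30.013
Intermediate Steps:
k(t) = 0
f(o, N) = N + o + (1 + o)/(N + N*(5 + o)) (f(o, N) = (o + N) + (1 + o)/((5 + o)*N + N) = (N + o) + (1 + o)/(N*(5 + o) + N) = (N + o) + (1 + o)/(N + N*(5 + o)) = N + o + (1 + o)/(N + N*(5 + o)))
k(-38) - f(39, -69) = 0 - (1 + 39 + 6*(-69)**2 - 69*39**2 + 39*(-69)**2 + 6*(-69)*39)/((-69)*(6 + 39)) = 0 - (-1)*(1 + 39 + 6*4761 - 69*1521 + 39*4761 - 16146)/(69*45) = 0 - (-1)*(1 + 39 + 28566 - 104949 + 185679 - 16146)/(69*45) = 0 - (-1)*93190/(69*45) = 0 - 1*(-18638/621) = 0 + 18638/621 = 18638/621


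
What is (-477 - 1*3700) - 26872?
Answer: -31049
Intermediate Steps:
(-477 - 1*3700) - 26872 = (-477 - 3700) - 26872 = -4177 - 26872 = -31049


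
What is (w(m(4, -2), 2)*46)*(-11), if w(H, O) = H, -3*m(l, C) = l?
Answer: 2024/3 ≈ 674.67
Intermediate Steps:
m(l, C) = -l/3
(w(m(4, -2), 2)*46)*(-11) = (-1/3*4*46)*(-11) = -4/3*46*(-11) = -184/3*(-11) = 2024/3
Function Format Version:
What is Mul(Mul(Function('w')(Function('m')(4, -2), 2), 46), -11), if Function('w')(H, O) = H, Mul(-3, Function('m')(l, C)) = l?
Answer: Rational(2024, 3) ≈ 674.67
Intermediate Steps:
Function('m')(l, C) = Mul(Rational(-1, 3), l)
Mul(Mul(Function('w')(Function('m')(4, -2), 2), 46), -11) = Mul(Mul(Mul(Rational(-1, 3), 4), 46), -11) = Mul(Mul(Rational(-4, 3), 46), -11) = Mul(Rational(-184, 3), -11) = Rational(2024, 3)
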